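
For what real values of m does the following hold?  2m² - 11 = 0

m = -2.3452 or m = 2.3452

Discriminant: (0)² − 4·2·(-11) = 88.
Quadratic formula: m = (0 ± √88) / 4.
So m = √(22)/2 ≈ 2.3452 or m = -√(22)/2 ≈ -2.3452.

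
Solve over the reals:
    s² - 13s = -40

s = 5 or s = 8

Bring every term to one side: s² - 13s + 40 = 0.
Factor: (s - 5)(s - 8) = 0.
So s = 5 or s = 8.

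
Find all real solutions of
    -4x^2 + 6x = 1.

Rearrange to standard form: -4x^2 + 6x - 1 = 0.
Discriminant: (6)^2 - 4*(-4)*(-1) = 20.
Quadratic formula: x = (-6 +/- sqrt(20)) / (-8).
So x = 3/4 - sqrt(5)/4 ~= 0.191 or x = sqrt(5)/4 + 3/4 ~= 1.309.

x = 0.191 or x = 1.309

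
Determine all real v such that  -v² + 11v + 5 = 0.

v = -0.4372 or v = 11.4372

Discriminant: (11)² − 4·(-1)·5 = 141.
Quadratic formula: v = (-11 ± √141) / (-2).
So v = 11/2 - √(141)/2 ≈ -0.4372 or v = 11/2 + √(141)/2 ≈ 11.4372.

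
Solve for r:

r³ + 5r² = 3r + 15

r = -5 or r = -1.7321 or r = 1.7321

Rearrange: r³ + 5r² - 3r - 15 = 0.
Possible rational roots are divisors of -15. Testing r = -5 gives 0, so (r + 5) is a factor.
Divide: r³ + 5r² - 3r - 15 = (r + 5)(r² - 3).
Apply the quadratic formula to r² - 3 = 0: r = (0 ± √12)/2, i.e. r ≈ 1.7321 or r ≈ -1.7321.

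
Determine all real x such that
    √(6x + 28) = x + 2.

x = 6

Square both sides: 6x + 28 = (x + 2)².
Expand and rearrange: x² - 2x - 24 = 0.
Solving gives x = 6 or x = -4.
Check each candidate in the original equation:
  x = 6: √(64) = 8, while x + 2 = 8 — valid.
  x = -4: √(4) = 2, while x + 2 = -2 — extraneous.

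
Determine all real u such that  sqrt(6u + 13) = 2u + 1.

Square both sides: 6u + 13 = (2u + 1)^2.
Expand and rearrange: 4u^2 - 2u - 12 = 0.
Solving gives u = 2 or u = -1.5.
Check each candidate in the original equation:
  u = 2: sqrt(25) = 5, while 2u + 1 = 5 — valid.
  u = -1.5: sqrt(4) = 2, while 2u + 1 = -2 — extraneous.

u = 2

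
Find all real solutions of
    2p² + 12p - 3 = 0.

Discriminant: (12)² − 4·2·(-3) = 168.
Quadratic formula: p = (-12 ± √168) / 4.
So p = -3 + √(42)/2 ≈ 0.2404 or p = -√(42)/2 - 3 ≈ -6.2404.

p = -6.2404 or p = 0.2404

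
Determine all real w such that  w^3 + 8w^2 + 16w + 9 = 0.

Possible rational roots are divisors of 9. Testing w = -1 gives 0, so (w + 1) is a factor.
Divide: w^3 + 8w^2 + 16w + 9 = (w + 1)(w^2 + 7w + 9).
Apply the quadratic formula to w^2 + 7w + 9 = 0: w = (-7 +/- sqrt(13))/2, i.e. w ~= -1.6972 or w ~= -5.3028.

w = -5.3028 or w = -1.6972 or w = -1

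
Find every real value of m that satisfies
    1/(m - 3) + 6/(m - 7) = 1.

m = 3.3765 or m = 13.6235

Multiply both sides by (m - 3)(m - 7):
(m - 7) + 6(m - 3) = (m - 3)(m - 7).
Expand and collect terms: m² - 17m + 46 = 0.
By the quadratic formula, m = (17 ± √105) / 2, so m ≈ 13.6235 or m ≈ 3.3765.
Neither value makes a denominator zero (m ≠ 3, m ≠ 7), so both are valid.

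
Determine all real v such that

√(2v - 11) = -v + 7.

v = 6

Square both sides: 2v - 11 = (-v + 7)².
Expand and rearrange: v² - 16v + 60 = 0.
Solving gives v = 10 or v = 6.
Check each candidate in the original equation:
  v = 10: √(9) = 3, while -v + 7 = -3 — extraneous.
  v = 6: √(1) = 1, while -v + 7 = 1 — valid.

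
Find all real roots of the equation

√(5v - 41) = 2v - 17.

v = 10

Square both sides: 5v - 41 = (2v - 17)².
Expand and rearrange: 4v² - 73v + 330 = 0.
Solving gives v = 10 or v = 8.25.
Check each candidate in the original equation:
  v = 10: √(9) = 3, while 2v - 17 = 3 — valid.
  v = 8.25: √(0.25) = 0.5, while 2v - 17 = -0.5 — extraneous.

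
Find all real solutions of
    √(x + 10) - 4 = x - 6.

Isolate the radical: √(x + 10) = x - 2.
Square both sides: x + 10 = (x - 2)².
Expand and rearrange: x² - 5x - 6 = 0.
Solving gives x = 6 or x = -1.
Check each candidate in the original equation:
  x = 6: √(16) = 4, while x - 2 = 4 — valid.
  x = -1: √(9) = 3, while x - 2 = -3 — extraneous.

x = 6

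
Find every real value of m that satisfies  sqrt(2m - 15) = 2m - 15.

m = 7.5 or m = 8

Square both sides: 2m - 15 = (2m - 15)^2.
Expand and rearrange: 4m^2 - 62m + 240 = 0.
Solving gives m = 8 or m = 7.5.
Check each candidate in the original equation:
  m = 8: sqrt(1) = 1, while 2m - 15 = 1 — valid.
  m = 7.5: sqrt(0) = 0, while 2m - 15 = 0 — valid.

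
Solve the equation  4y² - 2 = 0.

y = -0.7071 or y = 0.7071

Discriminant: (0)² − 4·4·(-2) = 32.
Quadratic formula: y = (0 ± √32) / 8.
So y = √(2)/2 ≈ 0.7071 or y = -√(2)/2 ≈ -0.7071.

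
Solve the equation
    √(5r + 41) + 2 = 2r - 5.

r = 8

Isolate the radical: √(5r + 41) = 2r - 7.
Square both sides: 5r + 41 = (2r - 7)².
Expand and rearrange: 4r² - 33r + 8 = 0.
Solving gives r = 8 or r = 0.25.
Check each candidate in the original equation:
  r = 8: √(81) = 9, while 2r - 7 = 9 — valid.
  r = 0.25: √(42.25) = 6.5, while 2r - 7 = -6.5 — extraneous.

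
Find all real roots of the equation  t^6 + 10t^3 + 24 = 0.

Let u = t^3. The equation becomes u^2 + 10u + 24 = 0.
Factor: (u + 4)(u + 6) = 0, so u = -4 or u = -6.
t^3 = -4 gives t = -(4)^(1/3) ~= -1.5874.
t^3 = -6 gives t = -(6)^(1/3) ~= -1.8171.

t = -1.8171 or t = -1.5874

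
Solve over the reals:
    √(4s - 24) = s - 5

s = 7

Square both sides: 4s - 24 = (s - 5)².
Expand and rearrange: s² - 14s + 49 = 0.
This gives the repeated root s = 7.
Check in the original equation:
  s = 7: √(4) = 2, while s - 5 = 2 — valid.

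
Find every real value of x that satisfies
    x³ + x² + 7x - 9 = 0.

x = 1

Possible rational roots are divisors of -9. Testing x = 1 gives 0, so (x - 1) is a factor.
Divide: x³ + x² + 7x - 9 = (x - 1)(x² + 2x + 9).
The quadratic x² + 2x + 9 has discriminant -32 < 0, so no further real roots.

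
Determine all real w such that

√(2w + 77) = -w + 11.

Square both sides: 2w + 77 = (-w + 11)².
Expand and rearrange: w² - 24w + 44 = 0.
Solving gives w = 22 or w = 2.
Check each candidate in the original equation:
  w = 22: √(121) = 11, while -w + 11 = -11 — extraneous.
  w = 2: √(81) = 9, while -w + 11 = 9 — valid.

w = 2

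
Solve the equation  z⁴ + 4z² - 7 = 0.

Let u = z². The equation becomes u² + 4u - 7 = 0.
By the quadratic formula, u = -2 + √(11) or u = -√(11) - 2.
z² = -2 + √(11) gives z = ±√(-2 + √(11)) ≈ ±1.1474.
z² = -√(11) - 2 < 0 has no real solution.

z = -1.1474 or z = 1.1474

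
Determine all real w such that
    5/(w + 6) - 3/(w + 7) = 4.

Multiply both sides by (w + 6)(w + 7):
5(w + 7) - 3(w + 6) = 4(w + 6)(w + 7).
Expand and collect terms: 4w² + 50w + 151 = 0.
By the quadratic formula, w = (-50 ± √84) / 8, so w ≈ -5.1044 or w ≈ -7.3956.
Neither value makes a denominator zero (w ≠ -6, w ≠ -7), so both are valid.

w = -7.3956 or w = -5.1044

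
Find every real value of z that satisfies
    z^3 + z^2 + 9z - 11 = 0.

Possible rational roots are divisors of -11. Testing z = 1 gives 0, so (z - 1) is a factor.
Divide: z^3 + z^2 + 9z - 11 = (z - 1)(z^2 + 2z + 11).
The quadratic z^2 + 2z + 11 has discriminant -40 < 0, so no further real roots.

z = 1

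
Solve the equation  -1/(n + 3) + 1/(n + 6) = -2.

n = -6.4365 or n = -2.5635

Multiply both sides by (n + 3)(n + 6):
-(n + 6) + (n + 3) = -2(n + 3)(n + 6).
Expand and collect terms: -2n² - 18n - 33 = 0.
By the quadratic formula, n = (18 ± √60) / -4, so n ≈ -6.4365 or n ≈ -2.5635.
Neither value makes a denominator zero (n ≠ -3, n ≠ -6), so both are valid.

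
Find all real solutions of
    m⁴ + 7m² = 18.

m = -1.4142 or m = 1.4142

Let u = m². The equation becomes u² + 7u - 18 = 0.
Factor: (u + 9)(u - 2) = 0, so u = -9 or u = 2.
m² = -9 < 0 has no real solution.
m² = 2 gives m = ±√(2) ≈ ±1.4142.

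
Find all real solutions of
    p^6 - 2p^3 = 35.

Let u = p^3. The equation becomes u^2 - 2u - 35 = 0.
Factor: (u + 5)(u - 7) = 0, so u = -5 or u = 7.
p^3 = -5 gives p = -(5)^(1/3) ~= -1.71.
p^3 = 7 gives p = (7)^(1/3) ~= 1.9129.

p = -1.71 or p = 1.9129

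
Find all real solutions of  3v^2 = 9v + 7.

v = -0.6409 or v = 3.6409

Rearrange to standard form: 3v^2 - 9v - 7 = 0.
Discriminant: (-9)^2 - 4*3*(-7) = 165.
Quadratic formula: v = (9 +/- sqrt(165)) / 6.
So v = 3/2 + sqrt(165)/6 ~= 3.6409 or v = 3/2 - sqrt(165)/6 ~= -0.6409.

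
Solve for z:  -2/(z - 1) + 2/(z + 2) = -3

z = -2.5616 or z = 1.5616

Multiply both sides by (z - 1)(z + 2):
-2(z + 2) + 2(z - 1) = -3(z - 1)(z + 2).
Expand and collect terms: -3z^2 - 3z + 12 = 0.
By the quadratic formula, z = (3 +/- sqrt(153)) / -6, so z ~= -2.5616 or z ~= 1.5616.
Neither value makes a denominator zero (z != 1, z != -2), so both are valid.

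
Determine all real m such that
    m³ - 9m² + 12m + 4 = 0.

m = -0.2749 or m = 2 or m = 7.2749

Possible rational roots are divisors of 4. Testing m = 2 gives 0, so (m - 2) is a factor.
Divide: m³ - 9m² + 12m + 4 = (m - 2)(m² - 7m - 2).
Apply the quadratic formula to m² - 7m - 2 = 0: m = (7 ± √57)/2, i.e. m ≈ 7.2749 or m ≈ -0.2749.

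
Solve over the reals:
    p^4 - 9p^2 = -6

p = -2.8766 or p = -0.8515 or p = 0.8515 or p = 2.8766

Let u = p^2. The equation becomes u^2 - 9u + 6 = 0.
By the quadratic formula, u = sqrt(57)/2 + 9/2 or u = 9/2 - sqrt(57)/2.
p^2 = sqrt(57)/2 + 9/2 gives p = +/-sqrt(sqrt(57)/2 + 9/2) ~= +/-2.8766.
p^2 = 9/2 - sqrt(57)/2 gives p = +/-sqrt(9/2 - sqrt(57)/2) ~= +/-0.8515.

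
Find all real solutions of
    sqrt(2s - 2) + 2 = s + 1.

s = 1 or s = 3

Isolate the radical: sqrt(2s - 2) = s - 1.
Square both sides: 2s - 2 = (s - 1)^2.
Expand and rearrange: s^2 - 4s + 3 = 0.
Solving gives s = 3 or s = 1.
Check each candidate in the original equation:
  s = 3: sqrt(4) = 2, while s - 1 = 2 — valid.
  s = 1: sqrt(0) = 0, while s - 1 = 0 — valid.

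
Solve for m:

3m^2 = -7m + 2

m = -2.5907 or m = 0.2573

Rearrange to standard form: 3m^2 + 7m - 2 = 0.
Discriminant: (7)^2 - 4*3*(-2) = 73.
Quadratic formula: m = (-7 +/- sqrt(73)) / 6.
So m = -7/6 + sqrt(73)/6 ~= 0.2573 or m = -sqrt(73)/6 - 7/6 ~= -2.5907.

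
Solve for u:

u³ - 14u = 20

u = -2.3166 or u = -2 or u = 4.3166

Rearrange: u³ - 14u - 20 = 0.
Possible rational roots are divisors of -20. Testing u = -2 gives 0, so (u + 2) is a factor.
Divide: u³ - 14u - 20 = (u + 2)(u² - 2u - 10).
Apply the quadratic formula to u² - 2u - 10 = 0: u = (2 ± √44)/2, i.e. u ≈ 4.3166 or u ≈ -2.3166.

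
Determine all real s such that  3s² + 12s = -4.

Rearrange to standard form: 3s² + 12s + 4 = 0.
Discriminant: (12)² − 4·3·4 = 96.
Quadratic formula: s = (-12 ± √96) / 6.
So s = -2 + 2·√(6)/3 ≈ -0.367 or s = -2 - 2·√(6)/3 ≈ -3.633.

s = -3.633 or s = -0.367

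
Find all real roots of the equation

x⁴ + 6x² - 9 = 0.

x = -1.1147 or x = 1.1147

Let u = x². The equation becomes u² + 6u - 9 = 0.
By the quadratic formula, u = -3 + 3·√(2) or u = -3·√(2) - 3.
x² = -3 + 3·√(2) gives x = ±√(-3 + 3·√(2)) ≈ ±1.1147.
x² = -3·√(2) - 3 < 0 has no real solution.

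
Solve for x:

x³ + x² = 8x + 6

Rearrange: x³ + x² - 8x - 6 = 0.
Possible rational roots are divisors of -6. Testing x = -3 gives 0, so (x + 3) is a factor.
Divide: x³ + x² - 8x - 6 = (x + 3)(x² - 2x - 2).
Apply the quadratic formula to x² - 2x - 2 = 0: x = (2 ± √12)/2, i.e. x ≈ 2.7321 or x ≈ -0.7321.

x = -3 or x = -0.7321 or x = 2.7321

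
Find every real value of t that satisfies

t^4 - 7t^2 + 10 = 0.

t = -2.2361 or t = -1.4142 or t = 1.4142 or t = 2.2361

Let u = t^2. The equation becomes u^2 - 7u + 10 = 0.
Factor: (u - 5)(u - 2) = 0, so u = 5 or u = 2.
t^2 = 5 gives t = +/-sqrt(5) ~= +/-2.2361.
t^2 = 2 gives t = +/-sqrt(2) ~= +/-1.4142.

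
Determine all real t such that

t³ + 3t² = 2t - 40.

Rearrange: t³ + 3t² - 2t + 40 = 0.
Possible rational roots are divisors of 40. Testing t = -5 gives 0, so (t + 5) is a factor.
Divide: t³ + 3t² - 2t + 40 = (t + 5)(t² - 2t + 8).
The quadratic t² - 2t + 8 has discriminant -28 < 0, so no further real roots.

t = -5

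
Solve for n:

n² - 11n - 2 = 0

Discriminant: (-11)² − 4·1·(-2) = 129.
Quadratic formula: n = (11 ± √129) / 2.
So n = 11/2 + √(129)/2 ≈ 11.1789 or n = 11/2 - √(129)/2 ≈ -0.1789.

n = -0.1789 or n = 11.1789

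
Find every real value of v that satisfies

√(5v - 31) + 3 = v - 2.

Isolate the radical: √(5v - 31) = v - 5.
Square both sides: 5v - 31 = (v - 5)².
Expand and rearrange: v² - 15v + 56 = 0.
Solving gives v = 8 or v = 7.
Check each candidate in the original equation:
  v = 8: √(9) = 3, while v - 5 = 3 — valid.
  v = 7: √(4) = 2, while v - 5 = 2 — valid.

v = 7 or v = 8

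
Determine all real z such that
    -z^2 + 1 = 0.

Factor: -1(z - 1)(z + 1) = 0.
So z = 1 or z = -1.

z = -1 or z = 1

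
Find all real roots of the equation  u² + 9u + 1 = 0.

u = -8.8875 or u = -0.1125

Discriminant: (9)² − 4·1·1 = 77.
Quadratic formula: u = (-9 ± √77) / 2.
So u = -9/2 + √(77)/2 ≈ -0.1125 or u = -9/2 - √(77)/2 ≈ -8.8875.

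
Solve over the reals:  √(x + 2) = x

Square both sides: x + 2 = (x)².
Expand and rearrange: x² - x - 2 = 0.
Solving gives x = 2 or x = -1.
Check each candidate in the original equation:
  x = 2: √(4) = 2, while x = 2 — valid.
  x = -1: √(1) = 1, while x = -1 — extraneous.

x = 2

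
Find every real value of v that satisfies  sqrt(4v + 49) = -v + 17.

Square both sides: 4v + 49 = (-v + 17)^2.
Expand and rearrange: v^2 - 38v + 240 = 0.
Solving gives v = 30 or v = 8.
Check each candidate in the original equation:
  v = 30: sqrt(169) = 13, while -v + 17 = -13 — extraneous.
  v = 8: sqrt(81) = 9, while -v + 17 = 9 — valid.

v = 8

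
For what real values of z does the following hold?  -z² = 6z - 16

Bring every term to one side: -z² - 6z + 16 = 0.
Factor: -1(z - 2)(z + 8) = 0.
So z = 2 or z = -8.

z = -8 or z = 2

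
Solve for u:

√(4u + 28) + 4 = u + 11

u = -7 or u = -3

Isolate the radical: √(4u + 28) = u + 7.
Square both sides: 4u + 28 = (u + 7)².
Expand and rearrange: u² + 10u + 21 = 0.
Solving gives u = -3 or u = -7.
Check each candidate in the original equation:
  u = -3: √(16) = 4, while u + 7 = 4 — valid.
  u = -7: √(0) = 0, while u + 7 = 0 — valid.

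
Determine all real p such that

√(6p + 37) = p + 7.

p = -6 or p = -2

Square both sides: 6p + 37 = (p + 7)².
Expand and rearrange: p² + 8p + 12 = 0.
Solving gives p = -2 or p = -6.
Check each candidate in the original equation:
  p = -2: √(25) = 5, while p + 7 = 5 — valid.
  p = -6: √(1) = 1, while p + 7 = 1 — valid.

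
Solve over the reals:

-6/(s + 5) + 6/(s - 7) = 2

s = -7.4853 or s = 9.4853

Multiply both sides by (s + 5)(s - 7):
-6(s - 7) + 6(s + 5) = 2(s + 5)(s - 7).
Expand and collect terms: 2s² - 4s - 142 = 0.
By the quadratic formula, s = (4 ± √1152) / 4, so s ≈ 9.4853 or s ≈ -7.4853.
Neither value makes a denominator zero (s ≠ -5, s ≠ 7), so both are valid.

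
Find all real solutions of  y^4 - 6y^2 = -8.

y = -2 or y = -1.4142 or y = 1.4142 or y = 2

Let u = y^2. The equation becomes u^2 - 6u + 8 = 0.
Factor: (u - 4)(u - 2) = 0, so u = 4 or u = 2.
y^2 = 4 gives y = +/-2.
y^2 = 2 gives y = +/-sqrt(2) ~= +/-1.4142.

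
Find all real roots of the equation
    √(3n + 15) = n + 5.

n = -5 or n = -2

Square both sides: 3n + 15 = (n + 5)².
Expand and rearrange: n² + 7n + 10 = 0.
Solving gives n = -2 or n = -5.
Check each candidate in the original equation:
  n = -2: √(9) = 3, while n + 5 = 3 — valid.
  n = -5: √(0) = 0, while n + 5 = 0 — valid.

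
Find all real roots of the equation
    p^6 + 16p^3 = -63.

p = -2.0801 or p = -1.9129

Let u = p^3. The equation becomes u^2 + 16u + 63 = 0.
Factor: (u + 9)(u + 7) = 0, so u = -9 or u = -7.
p^3 = -9 gives p = -(9)^(1/3) ~= -2.0801.
p^3 = -7 gives p = -(7)^(1/3) ~= -1.9129.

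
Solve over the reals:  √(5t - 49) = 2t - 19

Square both sides: 5t - 49 = (2t - 19)².
Expand and rearrange: 4t² - 81t + 410 = 0.
Solving gives t = 10.25 or t = 10.
Check each candidate in the original equation:
  t = 10.25: √(2.25) = 1.5, while 2t - 19 = 1.5 — valid.
  t = 10: √(1) = 1, while 2t - 19 = 1 — valid.

t = 10 or t = 10.25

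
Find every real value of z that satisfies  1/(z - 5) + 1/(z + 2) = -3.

z = -2.3492 or z = 4.6825

Multiply both sides by (z - 5)(z + 2):
(z + 2) + (z - 5) = -3(z - 5)(z + 2).
Expand and collect terms: -3z² + 7z + 33 = 0.
By the quadratic formula, z = (-7 ± √445) / -6, so z ≈ -2.3492 or z ≈ 4.6825.
Neither value makes a denominator zero (z ≠ 5, z ≠ -2), so both are valid.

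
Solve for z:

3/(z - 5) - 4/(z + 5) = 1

Multiply both sides by (z - 5)(z + 5):
3(z + 5) - 4(z - 5) = (z - 5)(z + 5).
Expand and collect terms: z^2 + z - 60 = 0.
By the quadratic formula, z = (-1 +/- sqrt(241)) / 2, so z ~= 7.2621 or z ~= -8.2621.
Neither value makes a denominator zero (z != 5, z != -5), so both are valid.

z = -8.2621 or z = 7.2621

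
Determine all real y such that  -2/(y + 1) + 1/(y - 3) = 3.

Multiply both sides by (y + 1)(y - 3):
-2(y - 3) + (y + 1) = 3(y + 1)(y - 3).
Expand and collect terms: 3y² - 5y - 16 = 0.
By the quadratic formula, y = (5 ± √217) / 6, so y ≈ 3.2885 or y ≈ -1.6218.
Neither value makes a denominator zero (y ≠ -1, y ≠ 3), so both are valid.

y = -1.6218 or y = 3.2885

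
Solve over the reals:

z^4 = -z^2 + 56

z = -2.6458 or z = 2.6458

Let u = z^2. The equation becomes u^2 + u - 56 = 0.
Factor: (u - 7)(u + 8) = 0, so u = 7 or u = -8.
z^2 = 7 gives z = +/-sqrt(7) ~= +/-2.6458.
z^2 = -8 < 0 has no real solution.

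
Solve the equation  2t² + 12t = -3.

Rearrange to standard form: 2t² + 12t + 3 = 0.
Discriminant: (12)² − 4·2·3 = 120.
Quadratic formula: t = (-12 ± √120) / 4.
So t = -3 + √(30)/2 ≈ -0.2614 or t = -3 - √(30)/2 ≈ -5.7386.

t = -5.7386 or t = -0.2614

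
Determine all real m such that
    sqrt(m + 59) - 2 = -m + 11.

m = 5

Isolate the radical: sqrt(m + 59) = -m + 13.
Square both sides: m + 59 = (-m + 13)^2.
Expand and rearrange: m^2 - 27m + 110 = 0.
Solving gives m = 22 or m = 5.
Check each candidate in the original equation:
  m = 22: sqrt(81) = 9, while -m + 13 = -9 — extraneous.
  m = 5: sqrt(64) = 8, while -m + 13 = 8 — valid.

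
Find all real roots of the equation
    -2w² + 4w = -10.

w = -1.4495 or w = 3.4495

Rearrange to standard form: -2w² + 4w + 10 = 0.
Discriminant: (4)² − 4·(-2)·10 = 96.
Quadratic formula: w = (-4 ± √96) / (-4).
So w = 1 - √(6) ≈ -1.4495 or w = 1 + √(6) ≈ 3.4495.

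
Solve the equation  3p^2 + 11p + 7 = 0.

p = -2.8471 or p = -0.8195

Discriminant: (11)^2 - 4*3*7 = 37.
Quadratic formula: p = (-11 +/- sqrt(37)) / 6.
So p = -11/6 + sqrt(37)/6 ~= -0.8195 or p = -11/6 - sqrt(37)/6 ~= -2.8471.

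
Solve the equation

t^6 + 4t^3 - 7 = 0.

Let u = t^3. The equation becomes u^2 + 4u - 7 = 0.
By the quadratic formula, u = -2 + sqrt(11) or u = -sqrt(11) - 2.
t^3 = -2 + sqrt(11) gives t = (-2 + sqrt(11))^(1/3) ~= 1.096.
t^3 = -sqrt(11) - 2 gives t = -(2 + sqrt(11))^(1/3) ~= -1.7453.

t = -1.7453 or t = 1.096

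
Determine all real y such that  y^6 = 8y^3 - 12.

Let u = y^3. The equation becomes u^2 - 8u + 12 = 0.
Factor: (u - 6)(u - 2) = 0, so u = 6 or u = 2.
y^3 = 6 gives y = (6)^(1/3) ~= 1.8171.
y^3 = 2 gives y = (2)^(1/3) ~= 1.2599.

y = 1.2599 or y = 1.8171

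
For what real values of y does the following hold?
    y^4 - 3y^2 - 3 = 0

Let u = y^2. The equation becomes u^2 - 3u - 3 = 0.
By the quadratic formula, u = 3/2 + sqrt(21)/2 or u = 3/2 - sqrt(21)/2.
y^2 = 3/2 + sqrt(21)/2 gives y = +/-sqrt(3/2 + sqrt(21)/2) ~= +/-1.9471.
y^2 = 3/2 - sqrt(21)/2 < 0 has no real solution.

y = -1.9471 or y = 1.9471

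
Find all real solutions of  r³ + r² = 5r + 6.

Rearrange: r³ + r² - 5r - 6 = 0.
Possible rational roots are divisors of -6. Testing r = -2 gives 0, so (r + 2) is a factor.
Divide: r³ + r² - 5r - 6 = (r + 2)(r² - r - 3).
Apply the quadratic formula to r² - r - 3 = 0: r = (1 ± √13)/2, i.e. r ≈ 2.3028 or r ≈ -1.3028.

r = -2 or r = -1.3028 or r = 2.3028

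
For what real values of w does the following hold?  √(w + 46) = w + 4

Square both sides: w + 46 = (w + 4)².
Expand and rearrange: w² + 7w - 30 = 0.
Solving gives w = 3 or w = -10.
Check each candidate in the original equation:
  w = 3: √(49) = 7, while w + 4 = 7 — valid.
  w = -10: √(36) = 6, while w + 4 = -6 — extraneous.

w = 3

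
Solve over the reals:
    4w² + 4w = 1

w = -1.2071 or w = 0.2071

Rearrange to standard form: 4w² + 4w - 1 = 0.
Discriminant: (4)² − 4·4·(-1) = 32.
Quadratic formula: w = (-4 ± √32) / 8.
So w = -1/2 + √(2)/2 ≈ 0.2071 or w = -√(2)/2 - 1/2 ≈ -1.2071.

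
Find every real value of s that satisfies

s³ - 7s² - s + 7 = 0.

s = -1 or s = 1 or s = 7

Possible rational roots are divisors of 7. Testing s = 1 gives 0, so (s - 1) is a factor.
Divide: s³ - 7s² - s + 7 = (s - 1)(s² - 6s - 7).
Factor the quadratic: s = 7 or s = -1.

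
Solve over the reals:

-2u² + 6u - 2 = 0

Discriminant: (6)² − 4·(-2)·(-2) = 20.
Quadratic formula: u = (-6 ± √20) / (-4).
So u = 3/2 - √(5)/2 ≈ 0.382 or u = √(5)/2 + 3/2 ≈ 2.618.

u = 0.382 or u = 2.618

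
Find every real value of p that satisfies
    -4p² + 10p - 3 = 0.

Discriminant: (10)² − 4·(-4)·(-3) = 52.
Quadratic formula: p = (-10 ± √52) / (-8).
So p = 5/4 - √(13)/4 ≈ 0.3486 or p = √(13)/4 + 5/4 ≈ 2.1514.

p = 0.3486 or p = 2.1514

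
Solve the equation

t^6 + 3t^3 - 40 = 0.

Let u = t^3. The equation becomes u^2 + 3u - 40 = 0.
Factor: (u - 5)(u + 8) = 0, so u = 5 or u = -8.
t^3 = 5 gives t = (5)^(1/3) ~= 1.71.
t^3 = -8 gives t = -2.

t = -2 or t = 1.71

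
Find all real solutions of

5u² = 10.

Rearrange to standard form: 5u² - 10 = 0.
Discriminant: (0)² − 4·5·(-10) = 200.
Quadratic formula: u = (0 ± √200) / 10.
So u = √(2) ≈ 1.4142 or u = -√(2) ≈ -1.4142.

u = -1.4142 or u = 1.4142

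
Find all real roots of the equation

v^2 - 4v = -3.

Bring every term to one side: v^2 - 4v + 3 = 0.
Factor: (v - 3)(v - 1) = 0.
So v = 3 or v = 1.

v = 1 or v = 3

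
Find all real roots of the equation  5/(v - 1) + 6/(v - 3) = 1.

v = 1.8211 or v = 13.1789

Multiply both sides by (v - 1)(v - 3):
5(v - 3) + 6(v - 1) = (v - 1)(v - 3).
Expand and collect terms: v^2 - 15v + 24 = 0.
By the quadratic formula, v = (15 +/- sqrt(129)) / 2, so v ~= 13.1789 or v ~= 1.8211.
Neither value makes a denominator zero (v != 1, v != 3), so both are valid.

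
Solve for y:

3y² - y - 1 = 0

Discriminant: (-1)² − 4·3·(-1) = 13.
Quadratic formula: y = (1 ± √13) / 6.
So y = 1/6 + √(13)/6 ≈ 0.7676 or y = 1/6 - √(13)/6 ≈ -0.4343.

y = -0.4343 or y = 0.7676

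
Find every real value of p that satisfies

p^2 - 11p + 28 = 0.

p = 4 or p = 7

Factor: (p - 7)(p - 4) = 0.
So p = 7 or p = 4.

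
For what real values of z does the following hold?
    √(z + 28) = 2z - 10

z = 8

Square both sides: z + 28 = (2z - 10)².
Expand and rearrange: 4z² - 41z + 72 = 0.
Solving gives z = 8 or z = 2.25.
Check each candidate in the original equation:
  z = 8: √(36) = 6, while 2z - 10 = 6 — valid.
  z = 2.25: √(30.25) = 5.5, while 2z - 10 = -5.5 — extraneous.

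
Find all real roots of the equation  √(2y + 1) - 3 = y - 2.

Isolate the radical: √(2y + 1) = y + 1.
Square both sides: 2y + 1 = (y + 1)².
Expand and rearrange: y² = 0.
This gives the repeated root y = 0.
Check in the original equation:
  y = 0: √(1) = 1, while y + 1 = 1 — valid.

y = 0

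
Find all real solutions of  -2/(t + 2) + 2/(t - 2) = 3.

Multiply both sides by (t + 2)(t - 2):
-2(t - 2) + 2(t + 2) = 3(t + 2)(t - 2).
Expand and collect terms: 3t^2 - 20 = 0.
By the quadratic formula, t = (0 +/- sqrt(240)) / 6, so t ~= 2.582 or t ~= -2.582.
Neither value makes a denominator zero (t != -2, t != 2), so both are valid.

t = -2.582 or t = 2.582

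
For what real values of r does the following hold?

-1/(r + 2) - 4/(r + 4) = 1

r = -8.7016 or r = -2.2984

Multiply both sides by (r + 2)(r + 4):
-(r + 4) - 4(r + 2) = (r + 2)(r + 4).
Expand and collect terms: r² + 11r + 20 = 0.
By the quadratic formula, r = (-11 ± √41) / 2, so r ≈ -2.2984 or r ≈ -8.7016.
Neither value makes a denominator zero (r ≠ -2, r ≠ -4), so both are valid.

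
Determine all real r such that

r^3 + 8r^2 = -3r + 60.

r = -5.2749 or r = -5 or r = 2.2749

Rearrange: r^3 + 8r^2 + 3r - 60 = 0.
Possible rational roots are divisors of -60. Testing r = -5 gives 0, so (r + 5) is a factor.
Divide: r^3 + 8r^2 + 3r - 60 = (r + 5)(r^2 + 3r - 12).
Apply the quadratic formula to r^2 + 3r - 12 = 0: r = (-3 +/- sqrt(57))/2, i.e. r ~= 2.2749 or r ~= -5.2749.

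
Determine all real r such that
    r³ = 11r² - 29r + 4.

r = 0.1459 or r = 4 or r = 6.8541

Rearrange: r³ - 11r² + 29r - 4 = 0.
Possible rational roots are divisors of -4. Testing r = 4 gives 0, so (r - 4) is a factor.
Divide: r³ - 11r² + 29r - 4 = (r - 4)(r² - 7r + 1).
Apply the quadratic formula to r² - 7r + 1 = 0: r = (7 ± √45)/2, i.e. r ≈ 6.8541 or r ≈ 0.1459.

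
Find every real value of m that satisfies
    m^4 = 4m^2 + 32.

m = -2.8284 or m = 2.8284

Let u = m^2. The equation becomes u^2 - 4u - 32 = 0.
Factor: (u + 4)(u - 8) = 0, so u = -4 or u = 8.
m^2 = -4 < 0 has no real solution.
m^2 = 8 gives m = +/-2*sqrt(2) ~= +/-2.8284.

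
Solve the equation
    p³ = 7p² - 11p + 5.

Rearrange: p³ - 7p² + 11p - 5 = 0.
Possible rational roots are divisors of -5. Testing p = 5 gives 0, so (p - 5) is a factor.
Divide: p³ - 7p² + 11p - 5 = (p - 5)(p² - 2p + 1).
The quadratic has the repeated root p = 1.

p = 1 or p = 5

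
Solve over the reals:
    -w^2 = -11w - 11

Rearrange to standard form: -w^2 + 11w + 11 = 0.
Discriminant: (11)^2 - 4*(-1)*11 = 165.
Quadratic formula: w = (-11 +/- sqrt(165)) / (-2).
So w = 11/2 - sqrt(165)/2 ~= -0.9226 or w = 11/2 + sqrt(165)/2 ~= 11.9226.

w = -0.9226 or w = 11.9226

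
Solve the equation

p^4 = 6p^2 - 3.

p = -2.3344 or p = -0.742 or p = 0.742 or p = 2.3344

Let u = p^2. The equation becomes u^2 - 6u + 3 = 0.
By the quadratic formula, u = sqrt(6) + 3 or u = 3 - sqrt(6).
p^2 = sqrt(6) + 3 gives p = +/-sqrt(sqrt(6) + 3) ~= +/-2.3344.
p^2 = 3 - sqrt(6) gives p = +/-sqrt(3 - sqrt(6)) ~= +/-0.742.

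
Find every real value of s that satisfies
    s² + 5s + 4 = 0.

Factor: (s + 4)(s + 1) = 0.
So s = -4 or s = -1.

s = -4 or s = -1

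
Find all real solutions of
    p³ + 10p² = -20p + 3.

p = -7.1401 or p = -3 or p = 0.1401

Rearrange: p³ + 10p² + 20p - 3 = 0.
Possible rational roots are divisors of -3. Testing p = -3 gives 0, so (p + 3) is a factor.
Divide: p³ + 10p² + 20p - 3 = (p + 3)(p² + 7p - 1).
Apply the quadratic formula to p² + 7p - 1 = 0: p = (-7 ± √53)/2, i.e. p ≈ 0.1401 or p ≈ -7.1401.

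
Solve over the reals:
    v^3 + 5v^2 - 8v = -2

Rearrange: v^3 + 5v^2 - 8v + 2 = 0.
Possible rational roots are divisors of 2. Testing v = 1 gives 0, so (v - 1) is a factor.
Divide: v^3 + 5v^2 - 8v + 2 = (v - 1)(v^2 + 6v - 2).
Apply the quadratic formula to v^2 + 6v - 2 = 0: v = (-6 +/- sqrt(44))/2, i.e. v ~= 0.3166 or v ~= -6.3166.

v = -6.3166 or v = 0.3166 or v = 1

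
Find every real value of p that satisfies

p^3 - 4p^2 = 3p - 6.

Rearrange: p^3 - 4p^2 - 3p + 6 = 0.
Possible rational roots are divisors of 6. Testing p = 1 gives 0, so (p - 1) is a factor.
Divide: p^3 - 4p^2 - 3p + 6 = (p - 1)(p^2 - 3p - 6).
Apply the quadratic formula to p^2 - 3p - 6 = 0: p = (3 +/- sqrt(33))/2, i.e. p ~= 4.3723 or p ~= -1.3723.

p = -1.3723 or p = 1 or p = 4.3723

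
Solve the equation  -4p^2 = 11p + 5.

Rearrange to standard form: -4p^2 - 11p - 5 = 0.
Discriminant: (-11)^2 - 4*(-4)*(-5) = 41.
Quadratic formula: p = (11 +/- sqrt(41)) / (-8).
So p = -11/8 - sqrt(41)/8 ~= -2.1754 or p = -11/8 + sqrt(41)/8 ~= -0.5746.

p = -2.1754 or p = -0.5746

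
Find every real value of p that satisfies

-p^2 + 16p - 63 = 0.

p = 7 or p = 9

Factor: -1(p - 9)(p - 7) = 0.
So p = 9 or p = 7.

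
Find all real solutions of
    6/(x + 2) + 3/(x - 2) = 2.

Multiply both sides by (x + 2)(x - 2):
6(x - 2) + 3(x + 2) = 2(x + 2)(x - 2).
Expand and collect terms: 2x^2 - 9x - 2 = 0.
By the quadratic formula, x = (9 +/- sqrt(97)) / 4, so x ~= 4.7122 or x ~= -0.2122.
Neither value makes a denominator zero (x != -2, x != 2), so both are valid.

x = -0.2122 or x = 4.7122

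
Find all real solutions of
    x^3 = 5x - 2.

x = -2.4142 or x = 0.4142 or x = 2

Rearrange: x^3 - 5x + 2 = 0.
Possible rational roots are divisors of 2. Testing x = 2 gives 0, so (x - 2) is a factor.
Divide: x^3 - 5x + 2 = (x - 2)(x^2 + 2x - 1).
Apply the quadratic formula to x^2 + 2x - 1 = 0: x = (-2 +/- sqrt(8))/2, i.e. x ~= 0.4142 or x ~= -2.4142.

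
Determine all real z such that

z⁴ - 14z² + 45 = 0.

Let u = z². The equation becomes u² - 14u + 45 = 0.
Factor: (u - 5)(u - 9) = 0, so u = 5 or u = 9.
z² = 5 gives z = ±√(5) ≈ ±2.2361.
z² = 9 gives z = ±3.

z = -3 or z = -2.2361 or z = 2.2361 or z = 3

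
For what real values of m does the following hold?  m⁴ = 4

m = -1.4142 or m = 1.4142

Let u = m². The equation becomes u² - 4 = 0.
Factor: (u - 2)(u + 2) = 0, so u = 2 or u = -2.
m² = 2 gives m = ±√(2) ≈ ±1.4142.
m² = -2 < 0 has no real solution.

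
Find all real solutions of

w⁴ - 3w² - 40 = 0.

w = -2.8284 or w = 2.8284

Let u = w². The equation becomes u² - 3u - 40 = 0.
Factor: (u - 8)(u + 5) = 0, so u = 8 or u = -5.
w² = 8 gives w = ±2·√(2) ≈ ±2.8284.
w² = -5 < 0 has no real solution.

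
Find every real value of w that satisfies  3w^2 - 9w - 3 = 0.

Discriminant: (-9)^2 - 4*3*(-3) = 117.
Quadratic formula: w = (9 +/- sqrt(117)) / 6.
So w = 3/2 + sqrt(13)/2 ~= 3.3028 or w = 3/2 - sqrt(13)/2 ~= -0.3028.

w = -0.3028 or w = 3.3028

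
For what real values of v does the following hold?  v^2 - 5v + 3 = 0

Discriminant: (-5)^2 - 4*1*3 = 13.
Quadratic formula: v = (5 +/- sqrt(13)) / 2.
So v = sqrt(13)/2 + 5/2 ~= 4.3028 or v = 5/2 - sqrt(13)/2 ~= 0.6972.

v = 0.6972 or v = 4.3028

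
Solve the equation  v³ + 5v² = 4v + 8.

v = -5.4641 or v = -1 or v = 1.4641

Rearrange: v³ + 5v² - 4v - 8 = 0.
Possible rational roots are divisors of -8. Testing v = -1 gives 0, so (v + 1) is a factor.
Divide: v³ + 5v² - 4v - 8 = (v + 1)(v² + 4v - 8).
Apply the quadratic formula to v² + 4v - 8 = 0: v = (-4 ± √48)/2, i.e. v ≈ 1.4641 or v ≈ -5.4641.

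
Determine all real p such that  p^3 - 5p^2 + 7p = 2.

p = 0.382 or p = 2 or p = 2.618

Rearrange: p^3 - 5p^2 + 7p - 2 = 0.
Possible rational roots are divisors of -2. Testing p = 2 gives 0, so (p - 2) is a factor.
Divide: p^3 - 5p^2 + 7p - 2 = (p - 2)(p^2 - 3p + 1).
Apply the quadratic formula to p^2 - 3p + 1 = 0: p = (3 +/- sqrt(5))/2, i.e. p ~= 2.618 or p ~= 0.382.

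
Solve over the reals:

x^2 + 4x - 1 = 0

Discriminant: (4)^2 - 4*1*(-1) = 20.
Quadratic formula: x = (-4 +/- sqrt(20)) / 2.
So x = -2 + sqrt(5) ~= 0.2361 or x = -sqrt(5) - 2 ~= -4.2361.

x = -4.2361 or x = 0.2361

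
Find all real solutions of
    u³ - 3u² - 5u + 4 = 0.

Possible rational roots are divisors of 4. Testing u = 4 gives 0, so (u - 4) is a factor.
Divide: u³ - 3u² - 5u + 4 = (u - 4)(u² + u - 1).
Apply the quadratic formula to u² + u - 1 = 0: u = (-1 ± √5)/2, i.e. u ≈ 0.618 or u ≈ -1.618.

u = -1.618 or u = 0.618 or u = 4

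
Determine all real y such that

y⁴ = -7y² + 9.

y = -1.0535 or y = 1.0535

Let u = y². The equation becomes u² + 7u - 9 = 0.
By the quadratic formula, u = -7/2 + √(85)/2 or u = -√(85)/2 - 7/2.
y² = -7/2 + √(85)/2 gives y = ±√(-7/2 + √(85)/2) ≈ ±1.0535.
y² = -√(85)/2 - 7/2 < 0 has no real solution.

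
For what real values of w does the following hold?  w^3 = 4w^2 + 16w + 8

Rearrange: w^3 - 4w^2 - 16w - 8 = 0.
Possible rational roots are divisors of -8. Testing w = -2 gives 0, so (w + 2) is a factor.
Divide: w^3 - 4w^2 - 16w - 8 = (w + 2)(w^2 - 6w - 4).
Apply the quadratic formula to w^2 - 6w - 4 = 0: w = (6 +/- sqrt(52))/2, i.e. w ~= 6.6056 or w ~= -0.6056.

w = -2 or w = -0.6056 or w = 6.6056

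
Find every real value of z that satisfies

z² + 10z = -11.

z = -8.7417 or z = -1.2583

Rearrange to standard form: z² + 10z + 11 = 0.
Discriminant: (10)² − 4·1·11 = 56.
Quadratic formula: z = (-10 ± √56) / 2.
So z = -5 + √(14) ≈ -1.2583 or z = -5 - √(14) ≈ -8.7417.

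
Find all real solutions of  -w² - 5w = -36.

w = -9 or w = 4

Bring every term to one side: -w² - 5w + 36 = 0.
Factor: -1(w - 4)(w + 9) = 0.
So w = 4 or w = -9.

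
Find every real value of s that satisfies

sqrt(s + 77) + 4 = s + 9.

s = 4

Isolate the radical: sqrt(s + 77) = s + 5.
Square both sides: s + 77 = (s + 5)^2.
Expand and rearrange: s^2 + 9s - 52 = 0.
Solving gives s = 4 or s = -13.
Check each candidate in the original equation:
  s = 4: sqrt(81) = 9, while s + 5 = 9 — valid.
  s = -13: sqrt(64) = 8, while s + 5 = -8 — extraneous.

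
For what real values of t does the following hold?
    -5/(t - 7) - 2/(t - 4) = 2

Multiply both sides by (t - 7)(t - 4):
-5(t - 4) - 2(t - 7) = 2(t - 7)(t - 4).
Expand and collect terms: 2t^2 - 15t + 22 = 0.
Factor or apply the quadratic formula: t = 5.5 or t = 2.
Neither value makes a denominator zero (t != 7, t != 4), so both are valid.

t = 2 or t = 5.5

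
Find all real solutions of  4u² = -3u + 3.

u = -1.3187 or u = 0.5687

Rearrange to standard form: 4u² + 3u - 3 = 0.
Discriminant: (3)² − 4·4·(-3) = 57.
Quadratic formula: u = (-3 ± √57) / 8.
So u = -3/8 + √(57)/8 ≈ 0.5687 or u = -√(57)/8 - 3/8 ≈ -1.3187.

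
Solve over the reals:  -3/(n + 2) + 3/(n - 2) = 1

n = -4 or n = 4

Multiply both sides by (n + 2)(n - 2):
-3(n - 2) + 3(n + 2) = (n + 2)(n - 2).
Expand and collect terms: n² - 16 = 0.
Factor or apply the quadratic formula: n = 4 or n = -4.
Neither value makes a denominator zero (n ≠ -2, n ≠ 2), so both are valid.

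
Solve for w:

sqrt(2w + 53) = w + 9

Square both sides: 2w + 53 = (w + 9)^2.
Expand and rearrange: w^2 + 16w + 28 = 0.
Solving gives w = -2 or w = -14.
Check each candidate in the original equation:
  w = -2: sqrt(49) = 7, while w + 9 = 7 — valid.
  w = -14: sqrt(25) = 5, while w + 9 = -5 — extraneous.

w = -2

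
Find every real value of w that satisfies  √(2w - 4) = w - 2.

Square both sides: 2w - 4 = (w - 2)².
Expand and rearrange: w² - 6w + 8 = 0.
Solving gives w = 4 or w = 2.
Check each candidate in the original equation:
  w = 4: √(4) = 2, while w - 2 = 2 — valid.
  w = 2: √(0) = 0, while w - 2 = 0 — valid.

w = 2 or w = 4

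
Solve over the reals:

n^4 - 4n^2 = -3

Let u = n^2. The equation becomes u^2 - 4u + 3 = 0.
Factor: (u - 3)(u - 1) = 0, so u = 3 or u = 1.
n^2 = 3 gives n = +/-sqrt(3) ~= +/-1.7321.
n^2 = 1 gives n = +/-1.

n = -1.7321 or n = -1 or n = 1 or n = 1.7321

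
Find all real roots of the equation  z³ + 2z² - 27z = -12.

Rearrange: z³ + 2z² - 27z + 12 = 0.
Possible rational roots are divisors of 12. Testing z = 4 gives 0, so (z - 4) is a factor.
Divide: z³ + 2z² - 27z + 12 = (z - 4)(z² + 6z - 3).
Apply the quadratic formula to z² + 6z - 3 = 0: z = (-6 ± √48)/2, i.e. z ≈ 0.4641 or z ≈ -6.4641.

z = -6.4641 or z = 0.4641 or z = 4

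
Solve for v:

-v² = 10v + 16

Bring every term to one side: -v² - 10v - 16 = 0.
Factor: -1(v + 8)(v + 2) = 0.
So v = -8 or v = -2.

v = -8 or v = -2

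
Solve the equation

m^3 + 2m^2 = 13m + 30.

m = -3 or m = -2.7016 or m = 3.7016

Rearrange: m^3 + 2m^2 - 13m - 30 = 0.
Possible rational roots are divisors of -30. Testing m = -3 gives 0, so (m + 3) is a factor.
Divide: m^3 + 2m^2 - 13m - 30 = (m + 3)(m^2 - m - 10).
Apply the quadratic formula to m^2 - m - 10 = 0: m = (1 +/- sqrt(41))/2, i.e. m ~= 3.7016 or m ~= -2.7016.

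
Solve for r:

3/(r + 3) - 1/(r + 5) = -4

r = -4.5 or r = -4

Multiply both sides by (r + 3)(r + 5):
3(r + 5) - (r + 3) = -4(r + 3)(r + 5).
Expand and collect terms: -4r² - 34r - 72 = 0.
Factor or apply the quadratic formula: r = -4.5 or r = -4.
Neither value makes a denominator zero (r ≠ -3, r ≠ -5), so both are valid.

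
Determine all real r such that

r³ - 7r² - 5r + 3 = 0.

Possible rational roots are divisors of 3. Testing r = -1 gives 0, so (r + 1) is a factor.
Divide: r³ - 7r² - 5r + 3 = (r + 1)(r² - 8r + 3).
Apply the quadratic formula to r² - 8r + 3 = 0: r = (8 ± √52)/2, i.e. r ≈ 7.6056 or r ≈ 0.3944.

r = -1 or r = 0.3944 or r = 7.6056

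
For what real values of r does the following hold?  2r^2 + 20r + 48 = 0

Factor: 2(r + 4)(r + 6) = 0.
So r = -4 or r = -6.

r = -6 or r = -4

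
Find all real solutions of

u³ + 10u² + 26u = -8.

Rearrange: u³ + 10u² + 26u + 8 = 0.
Possible rational roots are divisors of 8. Testing u = -4 gives 0, so (u + 4) is a factor.
Divide: u³ + 10u² + 26u + 8 = (u + 4)(u² + 6u + 2).
Apply the quadratic formula to u² + 6u + 2 = 0: u = (-6 ± √28)/2, i.e. u ≈ -0.3542 or u ≈ -5.6458.

u = -5.6458 or u = -4 or u = -0.3542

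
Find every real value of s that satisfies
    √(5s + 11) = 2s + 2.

Square both sides: 5s + 11 = (2s + 2)².
Expand and rearrange: 4s² + 3s - 7 = 0.
Solving gives s = 1 or s = -1.75.
Check each candidate in the original equation:
  s = 1: √(16) = 4, while 2s + 2 = 4 — valid.
  s = -1.75: √(2.25) = 1.5, while 2s + 2 = -1.5 — extraneous.

s = 1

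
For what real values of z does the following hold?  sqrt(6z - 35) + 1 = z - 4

Isolate the radical: sqrt(6z - 35) = z - 5.
Square both sides: 6z - 35 = (z - 5)^2.
Expand and rearrange: z^2 - 16z + 60 = 0.
Solving gives z = 10 or z = 6.
Check each candidate in the original equation:
  z = 10: sqrt(25) = 5, while z - 5 = 5 — valid.
  z = 6: sqrt(1) = 1, while z - 5 = 1 — valid.

z = 6 or z = 10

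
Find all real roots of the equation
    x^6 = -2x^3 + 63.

x = -2.0801 or x = 1.9129

Let u = x^3. The equation becomes u^2 + 2u - 63 = 0.
Factor: (u - 7)(u + 9) = 0, so u = 7 or u = -9.
x^3 = 7 gives x = (7)^(1/3) ~= 1.9129.
x^3 = -9 gives x = -(9)^(1/3) ~= -2.0801.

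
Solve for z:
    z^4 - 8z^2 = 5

Let u = z^2. The equation becomes u^2 - 8u - 5 = 0.
By the quadratic formula, u = 4 + sqrt(21) or u = 4 - sqrt(21).
z^2 = 4 + sqrt(21) gives z = +/-sqrt(4 + sqrt(21)) ~= +/-2.9296.
z^2 = 4 - sqrt(21) < 0 has no real solution.

z = -2.9296 or z = 2.9296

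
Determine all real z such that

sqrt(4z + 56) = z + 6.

z = 2

Square both sides: 4z + 56 = (z + 6)^2.
Expand and rearrange: z^2 + 8z - 20 = 0.
Solving gives z = 2 or z = -10.
Check each candidate in the original equation:
  z = 2: sqrt(64) = 8, while z + 6 = 8 — valid.
  z = -10: sqrt(16) = 4, while z + 6 = -4 — extraneous.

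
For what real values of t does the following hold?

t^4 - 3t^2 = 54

Let u = t^2. The equation becomes u^2 - 3u - 54 = 0.
Factor: (u + 6)(u - 9) = 0, so u = -6 or u = 9.
t^2 = -6 < 0 has no real solution.
t^2 = 9 gives t = +/-3.

t = -3 or t = 3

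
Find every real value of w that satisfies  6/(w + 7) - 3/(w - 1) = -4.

w = -8.389 or w = 1.639

Multiply both sides by (w + 7)(w - 1):
6(w - 1) - 3(w + 7) = -4(w + 7)(w - 1).
Expand and collect terms: -4w^2 - 27w + 55 = 0.
By the quadratic formula, w = (27 +/- sqrt(1609)) / -8, so w ~= -8.389 or w ~= 1.639.
Neither value makes a denominator zero (w != -7, w != 1), so both are valid.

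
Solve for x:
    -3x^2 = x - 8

x = -1.8081 or x = 1.4748

Rearrange to standard form: -3x^2 - x + 8 = 0.
Discriminant: (-1)^2 - 4*(-3)*8 = 97.
Quadratic formula: x = (1 +/- sqrt(97)) / (-6).
So x = -sqrt(97)/6 - 1/6 ~= -1.8081 or x = -1/6 + sqrt(97)/6 ~= 1.4748.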